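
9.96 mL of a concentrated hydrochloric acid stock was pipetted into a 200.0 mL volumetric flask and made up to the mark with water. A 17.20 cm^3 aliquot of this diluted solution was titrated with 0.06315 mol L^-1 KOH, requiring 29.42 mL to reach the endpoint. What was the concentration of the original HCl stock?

2.17 M

n(KOH) = 0.06315 x 0.02942 = 0.001858 mol.
n(HCl) in the aliquot = 0.001858 mol.
[diluted HCl] = 0.001858 / 0.01720 = 0.1080 M.
Dilution factor = 200.0/9.960 = 20.08, so [stock] = 0.1080 x 20.08 = 2.17 M.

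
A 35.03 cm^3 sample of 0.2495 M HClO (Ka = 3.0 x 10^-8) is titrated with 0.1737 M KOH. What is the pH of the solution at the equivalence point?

n(HClO) = 0.2495 x 0.03503 = 0.008740 mol; V(KOH) at equivalence = 0.008740/0.1737 = 0.05032 L.
At equivalence all the acid is converted to ClO-; total volume = 0.03503 + 0.05032 = 0.08535 L, so [ClO-] = 0.008740/0.08535 = 0.1024 M.
Kb = Kw/Ka = 1.0e-14 / 3.0 x 10^-8 = 3.33e-7.
[OH^-] = sqrt(Kb x [ClO-]) = sqrt(3.33e-7 x 0.1024) = 0.000185 M.
pOH = 3.73, so pH = 14.00 - 3.73 = 10.27.

10.27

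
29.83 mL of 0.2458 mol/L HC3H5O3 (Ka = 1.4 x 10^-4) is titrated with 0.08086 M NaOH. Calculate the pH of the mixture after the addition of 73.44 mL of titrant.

4.48

Initial n(HC3H5O3) = 0.2458 x 0.02983 = 0.007332 mol.
n(NaOH) added = 0.08086 x 0.07344 = 0.005938 mol, converting that many moles of HC3H5O3 to C3H5O3-.
Remaining n(HC3H5O3) = 0.001394 mol; n(C3H5O3-) = 0.005938 mol.
By Henderson-Hasselbalch, pH = pKa + log([A^-]/[HA]) = 3.85 + log(0.005938/0.001394) = 3.85 + (+0.63) = 4.48.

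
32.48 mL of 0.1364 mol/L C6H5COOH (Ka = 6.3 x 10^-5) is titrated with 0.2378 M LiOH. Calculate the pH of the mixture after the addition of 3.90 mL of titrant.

3.62

Initial n(C6H5COOH) = 0.1364 x 0.03248 = 0.004430 mol.
n(LiOH) added = 0.2378 x 0.003900 = 0.0009274 mol, converting that many moles of C6H5COOH to C6H5COO-.
Remaining n(C6H5COOH) = 0.003503 mol; n(C6H5COO-) = 0.0009274 mol.
By Henderson-Hasselbalch, pH = pKa + log([A^-]/[HA]) = 4.20 + log(0.0009274/0.003503) = 4.20 + (-0.58) = 3.62.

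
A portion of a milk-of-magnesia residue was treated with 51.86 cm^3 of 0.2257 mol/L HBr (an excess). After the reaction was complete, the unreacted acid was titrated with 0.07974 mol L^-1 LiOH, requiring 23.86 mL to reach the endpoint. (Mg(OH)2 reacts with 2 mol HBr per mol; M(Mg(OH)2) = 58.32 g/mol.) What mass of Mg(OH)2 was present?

Total n(HBr) added = 0.2257 x 0.05186 = 0.01170 mol.
n(LiOH) used = 0.07974 x 0.02386 = 0.001903 mol, which equals the excess n(HBr).
So n(HBr) consumed by the sample = 0.01170 - 0.001903 = 0.009802 mol.
n(Mg(OH)2) = 0.009802 / 2 = 0.004901 mol.
mass = 0.004901 mol x 58.32 g/mol = 0.286 g.

0.286 g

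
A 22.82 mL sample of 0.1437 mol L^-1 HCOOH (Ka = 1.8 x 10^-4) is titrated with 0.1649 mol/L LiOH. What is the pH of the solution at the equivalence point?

8.32

n(HCOOH) = 0.1437 x 0.02282 = 0.003279 mol; V(LiOH) at equivalence = 0.003279/0.1649 = 0.01989 L.
At equivalence all the acid is converted to HCOO-; total volume = 0.02282 + 0.01989 = 0.04271 L, so [HCOO-] = 0.003279/0.04271 = 0.07679 M.
Kb = Kw/Ka = 1.0e-14 / 1.8 x 10^-4 = 5.56e-11.
[OH^-] = sqrt(Kb x [HCOO-]) = sqrt(5.56e-11 x 0.07679) = 2.07e-6 M.
pOH = 5.68, so pH = 14.00 - 5.68 = 8.32.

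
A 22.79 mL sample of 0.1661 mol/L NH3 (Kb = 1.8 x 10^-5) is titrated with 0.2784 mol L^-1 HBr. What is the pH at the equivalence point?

n(NH3) = 0.1661 x 0.02279 = 0.003785 mol; V(HBr) at equivalence = 0.003785/0.2784 = 0.01360 L.
At equivalence the base is fully converted to NH4+; total volume = 0.03639 L, so [NH4+] = 0.003785/0.03639 = 0.1040 M.
Ka(NH4+) = Kw/Kb = 1.0e-14 / 1.8 x 10^-5 = 5.56e-10.
[H^+] = sqrt(Ka x [NH4+]) = sqrt(5.56e-10 x 0.1040) = 7.60e-6 M.
pH = -log(7.60e-6) = 5.12.

5.12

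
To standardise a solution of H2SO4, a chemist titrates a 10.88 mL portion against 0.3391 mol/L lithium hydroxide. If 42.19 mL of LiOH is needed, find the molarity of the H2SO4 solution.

n(LiOH) delivered = 0.3391 x 0.04219 = 0.01431 mol.
The reaction is 1 H2SO4 + 2 LiOH, so n(H2SO4) = 0.01431 x 1/2 = 0.007153 mol.
[H2SO4] = 0.007153 mol / 0.01088 L = 0.657 M.

0.657 M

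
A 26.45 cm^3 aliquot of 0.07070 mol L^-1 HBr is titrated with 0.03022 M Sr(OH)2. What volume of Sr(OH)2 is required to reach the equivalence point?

30.9 mL

n(HBr) = 0.07070 mol/L x 0.02645 L = 0.001870 mol.
The neutralisation is 2 HBr : 1 Sr(OH)2, so n(Sr(OH)2) = 0.001870 x 1/2 = 0.0009350 mol.
V(Sr(OH)2) = 0.0009350 / 0.03022 = 0.03094 L = 30.9 mL.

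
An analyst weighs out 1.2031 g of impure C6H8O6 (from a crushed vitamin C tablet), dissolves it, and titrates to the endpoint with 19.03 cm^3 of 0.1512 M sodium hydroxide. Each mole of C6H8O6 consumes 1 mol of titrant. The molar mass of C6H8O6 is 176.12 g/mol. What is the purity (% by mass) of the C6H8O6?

n(NaOH) = 0.1512 x 0.01903 = 0.002877 mol.
n(C6H8O6) = 0.002877 / 1 = 0.002877 mol.
mass of C6H8O6 = 0.002877 x 176.12 = 0.5068 g.
% purity = 0.5068 / 1.2031 x 100 = 42.1%.

42.1%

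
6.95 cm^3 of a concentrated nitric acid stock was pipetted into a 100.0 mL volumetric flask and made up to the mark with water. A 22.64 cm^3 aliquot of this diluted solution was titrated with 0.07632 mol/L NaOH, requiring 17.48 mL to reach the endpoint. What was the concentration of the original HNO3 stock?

n(NaOH) = 0.07632 x 0.01748 = 0.001334 mol.
n(HNO3) in the aliquot = 0.001334 mol.
[diluted HNO3] = 0.001334 / 0.02264 = 0.05893 M.
Dilution factor = 100.0/6.950 = 14.39, so [stock] = 0.05893 x 14.39 = 0.848 M.

0.848 M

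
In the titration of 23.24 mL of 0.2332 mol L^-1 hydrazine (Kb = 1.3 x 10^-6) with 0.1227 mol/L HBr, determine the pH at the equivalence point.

4.60

n(N2H4) = 0.2332 x 0.02324 = 0.005420 mol; V(HBr) at equivalence = 0.005420/0.1227 = 0.04417 L.
At equivalence the base is fully converted to N2H5+; total volume = 0.06741 L, so [N2H5+] = 0.005420/0.06741 = 0.08040 M.
Ka(N2H5+) = Kw/Kb = 1.0e-14 / 1.3 x 10^-6 = 7.69e-9.
[H^+] = sqrt(Ka x [N2H5+]) = sqrt(7.69e-9 x 0.08040) = 2.49e-5 M.
pH = -log(2.49e-5) = 4.60.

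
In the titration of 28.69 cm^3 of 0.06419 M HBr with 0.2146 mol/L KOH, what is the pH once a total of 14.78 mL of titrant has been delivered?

n(acid) = 0.06419 x 0.02869 = 0.001842 mol; n(KOH) added = 0.2146 x 0.01478 = 0.003172 mol.
Base is in excess by 0.003172 - 0.001842 = 0.001330 mol in a total volume of 0.04347 L.
[OH^-] = 0.001330/0.04347 = 0.03060 M, so pOH = 1.51 and pH = 14.00 - 1.51 = 12.49.

12.49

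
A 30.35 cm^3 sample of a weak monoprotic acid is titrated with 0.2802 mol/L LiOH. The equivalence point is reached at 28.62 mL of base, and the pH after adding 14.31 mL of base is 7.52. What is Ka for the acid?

14.31 mL is half of the equivalence volume, so this is the half-equivalence point where [HA] = [A^-].
At half-equivalence pH = pKa, so pKa = 7.52.
Ka = 10^(-7.52) = 3.0 x 10^-8.

3.0 x 10^-8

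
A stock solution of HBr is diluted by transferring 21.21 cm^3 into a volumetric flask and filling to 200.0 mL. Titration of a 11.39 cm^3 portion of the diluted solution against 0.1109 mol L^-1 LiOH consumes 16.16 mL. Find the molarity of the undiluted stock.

1.48 M

n(LiOH) = 0.1109 x 0.01616 = 0.001792 mol.
n(HBr) in the aliquot = 0.001792 mol.
[diluted HBr] = 0.001792 / 0.01139 = 0.1573 M.
Dilution factor = 200.0/21.21 = 9.430, so [stock] = 0.1573 x 9.430 = 1.48 M.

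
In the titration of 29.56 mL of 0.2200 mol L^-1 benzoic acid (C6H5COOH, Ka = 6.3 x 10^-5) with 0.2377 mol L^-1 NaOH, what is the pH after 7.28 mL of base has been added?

Initial n(C6H5COOH) = 0.2200 x 0.02956 = 0.006503 mol.
n(NaOH) added = 0.2377 x 0.007280 = 0.001730 mol, converting that many moles of C6H5COOH to C6H5COO-.
Remaining n(C6H5COOH) = 0.004773 mol; n(C6H5COO-) = 0.001730 mol.
By Henderson-Hasselbalch, pH = pKa + log([A^-]/[HA]) = 4.20 + log(0.001730/0.004773) = 4.20 + (-0.44) = 3.76.

3.76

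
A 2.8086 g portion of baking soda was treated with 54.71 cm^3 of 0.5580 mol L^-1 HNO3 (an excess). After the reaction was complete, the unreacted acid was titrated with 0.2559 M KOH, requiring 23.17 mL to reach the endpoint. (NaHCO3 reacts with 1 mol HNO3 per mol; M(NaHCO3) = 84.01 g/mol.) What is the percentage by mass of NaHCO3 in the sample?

Total n(HNO3) added = 0.5580 x 0.05471 = 0.03053 mol.
n(KOH) used = 0.2559 x 0.02317 = 0.005929 mol, which equals the excess n(HNO3).
So n(HNO3) consumed by the sample = 0.03053 - 0.005929 = 0.02460 mol.
n(NaHCO3) = 0.02460 / 1 = 0.02460 mol.
mass NaHCO3 = 0.02460 x 84.01 = 2.067 g, so %NaHCO3 = 2.067/2.8086 x 100 = 73.6%.

73.6%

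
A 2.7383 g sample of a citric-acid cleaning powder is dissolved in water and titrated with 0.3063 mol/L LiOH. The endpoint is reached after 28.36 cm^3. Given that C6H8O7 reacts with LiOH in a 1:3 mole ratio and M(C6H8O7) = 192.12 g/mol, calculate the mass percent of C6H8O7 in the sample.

n(LiOH) = 0.3063 x 0.02836 = 0.008687 mol.
n(C6H8O7) = 0.008687 / 3 = 0.002896 mol.
mass of C6H8O7 = 0.002896 x 192.12 = 0.5563 g.
% purity = 0.5563 / 2.7383 x 100 = 20.3%.

20.3%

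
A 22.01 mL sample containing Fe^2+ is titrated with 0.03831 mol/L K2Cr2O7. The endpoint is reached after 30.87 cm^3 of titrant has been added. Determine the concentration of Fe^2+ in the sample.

0.322 M

n(K2Cr2O7) = 0.03831 x 0.03087 = 0.001183 mol.
From the balanced equation, 1 mol K2Cr2O7 reacts with 6 mol Fe^2+, so n(Fe^2+) = 0.001183 x 6/1 = 0.007096 mol.
[Fe^2+] = 0.007096 / 0.02201 L = 0.322 M.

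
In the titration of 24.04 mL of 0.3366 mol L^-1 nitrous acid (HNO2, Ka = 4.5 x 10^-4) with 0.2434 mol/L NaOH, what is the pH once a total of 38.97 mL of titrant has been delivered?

12.34

n(acid) = 0.3366 x 0.02404 = 0.008092 mol; n(NaOH) added = 0.2434 x 0.03897 = 0.009485 mol.
Base is in excess by 0.009485 - 0.008092 = 0.001393 mol in a total volume of 0.06301 L.
[OH^-] = 0.001393/0.06301 = 0.02211 M, so pOH = 1.66 and pH = 14.00 - 1.66 = 12.34.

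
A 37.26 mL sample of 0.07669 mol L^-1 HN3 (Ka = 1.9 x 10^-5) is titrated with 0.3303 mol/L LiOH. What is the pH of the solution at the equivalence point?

n(HN3) = 0.07669 x 0.03726 = 0.002857 mol; V(LiOH) at equivalence = 0.002857/0.3303 = 0.008651 L.
At equivalence all the acid is converted to N3-; total volume = 0.03726 + 0.008651 = 0.04591 L, so [N3-] = 0.002857/0.04591 = 0.06224 M.
Kb = Kw/Ka = 1.0e-14 / 1.9 x 10^-5 = 5.26e-10.
[OH^-] = sqrt(Kb x [N3-]) = sqrt(5.26e-10 x 0.06224) = 5.72e-6 M.
pOH = 5.24, so pH = 14.00 - 5.24 = 8.76.

8.76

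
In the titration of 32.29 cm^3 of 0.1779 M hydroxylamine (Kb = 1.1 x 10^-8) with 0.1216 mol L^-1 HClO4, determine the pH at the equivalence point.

n(NH2OH) = 0.1779 x 0.03229 = 0.005744 mol; V(HClO4) at equivalence = 0.005744/0.1216 = 0.04724 L.
At equivalence the base is fully converted to NH3OH+; total volume = 0.07953 L, so [NH3OH+] = 0.005744/0.07953 = 0.07223 M.
Ka(NH3OH+) = Kw/Kb = 1.0e-14 / 1.1 x 10^-8 = 9.09e-7.
[H^+] = sqrt(Ka x [NH3OH+]) = sqrt(9.09e-7 x 0.07223) = 0.000256 M.
pH = -log(0.000256) = 3.59.

3.59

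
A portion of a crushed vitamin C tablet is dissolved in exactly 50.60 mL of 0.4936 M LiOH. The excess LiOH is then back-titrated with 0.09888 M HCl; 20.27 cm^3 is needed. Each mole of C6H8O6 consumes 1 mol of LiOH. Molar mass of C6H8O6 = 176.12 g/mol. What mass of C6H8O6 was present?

Total n(LiOH) added = 0.4936 x 0.05060 = 0.02498 mol.
n(HCl) used = 0.09888 x 0.02027 = 0.002004 mol, which equals the excess n(LiOH).
So n(LiOH) consumed by the sample = 0.02498 - 0.002004 = 0.02297 mol.
n(C6H8O6) = 0.02297 / 1 = 0.02297 mol.
mass = 0.02297 mol x 176.12 g/mol = 4.05 g.

4.05 g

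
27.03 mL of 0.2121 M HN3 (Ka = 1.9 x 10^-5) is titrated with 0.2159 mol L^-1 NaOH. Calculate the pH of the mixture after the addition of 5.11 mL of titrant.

Initial n(HN3) = 0.2121 x 0.02703 = 0.005733 mol.
n(NaOH) added = 0.2159 x 0.005110 = 0.001103 mol, converting that many moles of HN3 to N3-.
Remaining n(HN3) = 0.004630 mol; n(N3-) = 0.001103 mol.
By Henderson-Hasselbalch, pH = pKa + log([A^-]/[HA]) = 4.72 + log(0.001103/0.004630) = 4.72 + (-0.62) = 4.10.

4.10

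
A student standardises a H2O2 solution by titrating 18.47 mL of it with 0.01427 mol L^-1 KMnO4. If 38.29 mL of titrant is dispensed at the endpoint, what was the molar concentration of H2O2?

0.0740 M

n(KMnO4) = 0.01427 x 0.03829 = 0.0005464 mol.
From the balanced equation, 2 mol KMnO4 reacts with 5 mol H2O2, so n(H2O2) = 0.0005464 x 5/2 = 0.001366 mol.
[H2O2] = 0.001366 / 0.01847 L = 0.0740 M.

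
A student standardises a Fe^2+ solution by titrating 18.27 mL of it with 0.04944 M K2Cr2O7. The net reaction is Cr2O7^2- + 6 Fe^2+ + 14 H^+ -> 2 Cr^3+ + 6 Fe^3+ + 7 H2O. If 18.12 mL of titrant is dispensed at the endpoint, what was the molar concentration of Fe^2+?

0.294 M

n(K2Cr2O7) = 0.04944 x 0.01812 = 0.0008959 mol.
From the balanced equation, 1 mol K2Cr2O7 reacts with 6 mol Fe^2+, so n(Fe^2+) = 0.0008959 x 6/1 = 0.005375 mol.
[Fe^2+] = 0.005375 / 0.01827 L = 0.294 M.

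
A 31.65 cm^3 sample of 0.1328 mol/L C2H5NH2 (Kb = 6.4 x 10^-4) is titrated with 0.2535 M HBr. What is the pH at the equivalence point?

5.93

n(C2H5NH2) = 0.1328 x 0.03165 = 0.004203 mol; V(HBr) at equivalence = 0.004203/0.2535 = 0.01658 L.
At equivalence the base is fully converted to C2H5NH3+; total volume = 0.04823 L, so [C2H5NH3+] = 0.004203/0.04823 = 0.08715 M.
Ka(C2H5NH3+) = Kw/Kb = 1.0e-14 / 6.4 x 10^-4 = 1.56e-11.
[H^+] = sqrt(Ka x [C2H5NH3+]) = sqrt(1.56e-11 x 0.08715) = 1.17e-6 M.
pH = -log(1.17e-6) = 5.93.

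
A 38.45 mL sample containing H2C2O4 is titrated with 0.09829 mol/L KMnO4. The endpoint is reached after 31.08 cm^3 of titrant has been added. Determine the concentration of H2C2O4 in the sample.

n(KMnO4) = 0.09829 x 0.03108 = 0.003055 mol.
From the balanced equation, 2 mol KMnO4 reacts with 5 mol H2C2O4, so n(H2C2O4) = 0.003055 x 5/2 = 0.007637 mol.
[H2C2O4] = 0.007637 / 0.03845 L = 0.199 M.

0.199 M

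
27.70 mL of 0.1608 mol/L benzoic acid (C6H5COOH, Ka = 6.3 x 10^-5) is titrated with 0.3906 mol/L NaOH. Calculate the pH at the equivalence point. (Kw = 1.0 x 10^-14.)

n(C6H5COOH) = 0.1608 x 0.02770 = 0.004454 mol; V(NaOH) at equivalence = 0.004454/0.3906 = 0.01140 L.
At equivalence all the acid is converted to C6H5COO-; total volume = 0.02770 + 0.01140 = 0.03910 L, so [C6H5COO-] = 0.004454/0.03910 = 0.1139 M.
Kb = Kw/Ka = 1.0e-14 / 6.3 x 10^-5 = 1.59e-10.
[OH^-] = sqrt(Kb x [C6H5COO-]) = sqrt(1.59e-10 x 0.1139) = 4.25e-6 M.
pOH = 5.37, so pH = 14.00 - 5.37 = 8.63.

8.63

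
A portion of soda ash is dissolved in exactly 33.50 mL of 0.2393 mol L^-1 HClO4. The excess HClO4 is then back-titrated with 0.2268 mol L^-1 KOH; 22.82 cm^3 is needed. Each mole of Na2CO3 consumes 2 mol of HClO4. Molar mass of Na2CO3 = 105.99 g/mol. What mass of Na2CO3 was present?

0.151 g

Total n(HClO4) added = 0.2393 x 0.03350 = 0.008017 mol.
n(KOH) used = 0.2268 x 0.02282 = 0.005176 mol, which equals the excess n(HClO4).
So n(HClO4) consumed by the sample = 0.008017 - 0.005176 = 0.002841 mol.
n(Na2CO3) = 0.002841 / 2 = 0.001420 mol.
mass = 0.001420 mol x 105.99 g/mol = 0.151 g.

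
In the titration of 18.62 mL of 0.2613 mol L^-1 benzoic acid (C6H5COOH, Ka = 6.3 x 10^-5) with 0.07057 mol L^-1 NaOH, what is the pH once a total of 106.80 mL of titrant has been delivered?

12.33

n(acid) = 0.2613 x 0.01862 = 0.004865 mol; n(NaOH) added = 0.07057 x 0.1068 = 0.007537 mol.
Base is in excess by 0.007537 - 0.004865 = 0.002671 mol in a total volume of 0.1254 L.
[OH^-] = 0.002671/0.1254 = 0.02130 M, so pOH = 1.67 and pH = 14.00 - 1.67 = 12.33.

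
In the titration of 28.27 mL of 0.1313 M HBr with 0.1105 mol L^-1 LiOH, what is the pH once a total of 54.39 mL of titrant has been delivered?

n(acid) = 0.1313 x 0.02827 = 0.003712 mol; n(LiOH) added = 0.1105 x 0.05439 = 0.006010 mol.
Base is in excess by 0.006010 - 0.003712 = 0.002298 mol in a total volume of 0.08266 L.
[OH^-] = 0.002298/0.08266 = 0.02780 M, so pOH = 1.56 and pH = 14.00 - 1.56 = 12.44.

12.44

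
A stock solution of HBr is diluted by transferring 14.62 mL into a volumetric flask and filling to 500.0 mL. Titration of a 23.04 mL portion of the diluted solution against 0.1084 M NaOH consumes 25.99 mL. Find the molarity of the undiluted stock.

n(NaOH) = 0.1084 x 0.02599 = 0.002817 mol.
n(HBr) in the aliquot = 0.002817 mol.
[diluted HBr] = 0.002817 / 0.02304 = 0.1223 M.
Dilution factor = 500.0/14.62 = 34.20, so [stock] = 0.1223 x 34.20 = 4.18 M.

4.18 M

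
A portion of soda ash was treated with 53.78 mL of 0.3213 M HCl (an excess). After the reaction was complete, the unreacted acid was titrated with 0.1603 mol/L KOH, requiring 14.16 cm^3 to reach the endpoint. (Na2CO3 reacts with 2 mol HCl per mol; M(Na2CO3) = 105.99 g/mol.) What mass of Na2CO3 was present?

0.795 g

Total n(HCl) added = 0.3213 x 0.05378 = 0.01728 mol.
n(KOH) used = 0.1603 x 0.01416 = 0.002270 mol, which equals the excess n(HCl).
So n(HCl) consumed by the sample = 0.01728 - 0.002270 = 0.01501 mol.
n(Na2CO3) = 0.01501 / 2 = 0.007505 mol.
mass = 0.007505 mol x 105.99 g/mol = 0.795 g.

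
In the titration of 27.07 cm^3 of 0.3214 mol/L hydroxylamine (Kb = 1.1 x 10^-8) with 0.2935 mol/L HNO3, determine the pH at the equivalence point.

n(NH2OH) = 0.3214 x 0.02707 = 0.008700 mol; V(HNO3) at equivalence = 0.008700/0.2935 = 0.02964 L.
At equivalence the base is fully converted to NH3OH+; total volume = 0.05671 L, so [NH3OH+] = 0.008700/0.05671 = 0.1534 M.
Ka(NH3OH+) = Kw/Kb = 1.0e-14 / 1.1 x 10^-8 = 9.09e-7.
[H^+] = sqrt(Ka x [NH3OH+]) = sqrt(9.09e-7 x 0.1534) = 0.000373 M.
pH = -log(0.000373) = 3.43.

3.43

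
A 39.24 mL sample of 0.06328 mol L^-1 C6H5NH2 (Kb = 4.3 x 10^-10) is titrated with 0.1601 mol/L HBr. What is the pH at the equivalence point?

2.99

n(C6H5NH2) = 0.06328 x 0.03924 = 0.002483 mol; V(HBr) at equivalence = 0.002483/0.1601 = 0.01551 L.
At equivalence the base is fully converted to C6H5NH3+; total volume = 0.05475 L, so [C6H5NH3+] = 0.002483/0.05475 = 0.04535 M.
Ka(C6H5NH3+) = Kw/Kb = 1.0e-14 / 4.3 x 10^-10 = 2.33e-5.
[H^+] = sqrt(Ka x [C6H5NH3+]) = sqrt(2.33e-5 x 0.04535) = 0.00103 M.
pH = -log(0.00103) = 2.99.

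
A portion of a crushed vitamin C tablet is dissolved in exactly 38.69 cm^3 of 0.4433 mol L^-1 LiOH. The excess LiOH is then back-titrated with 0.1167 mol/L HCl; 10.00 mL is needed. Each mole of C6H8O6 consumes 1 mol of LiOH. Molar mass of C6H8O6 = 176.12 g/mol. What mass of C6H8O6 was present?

Total n(LiOH) added = 0.4433 x 0.03869 = 0.01715 mol.
n(HCl) used = 0.1167 x 0.01000 = 0.001167 mol, which equals the excess n(LiOH).
So n(LiOH) consumed by the sample = 0.01715 - 0.001167 = 0.01598 mol.
n(C6H8O6) = 0.01598 / 1 = 0.01598 mol.
mass = 0.01598 mol x 176.12 g/mol = 2.82 g.

2.82 g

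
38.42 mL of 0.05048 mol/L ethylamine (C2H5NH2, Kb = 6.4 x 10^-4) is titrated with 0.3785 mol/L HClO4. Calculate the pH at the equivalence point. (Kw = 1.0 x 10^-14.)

n(C2H5NH2) = 0.05048 x 0.03842 = 0.001939 mol; V(HClO4) at equivalence = 0.001939/0.3785 = 0.005124 L.
At equivalence the base is fully converted to C2H5NH3+; total volume = 0.04354 L, so [C2H5NH3+] = 0.001939/0.04354 = 0.04454 M.
Ka(C2H5NH3+) = Kw/Kb = 1.0e-14 / 6.4 x 10^-4 = 1.56e-11.
[H^+] = sqrt(Ka x [C2H5NH3+]) = sqrt(1.56e-11 x 0.04454) = 8.34e-7 M.
pH = -log(8.34e-7) = 6.08.

6.08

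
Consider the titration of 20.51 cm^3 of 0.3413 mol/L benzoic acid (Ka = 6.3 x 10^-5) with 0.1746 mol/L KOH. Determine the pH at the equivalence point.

8.63

n(C6H5COOH) = 0.3413 x 0.02051 = 0.007000 mol; V(KOH) at equivalence = 0.007000/0.1746 = 0.04009 L.
At equivalence all the acid is converted to C6H5COO-; total volume = 0.02051 + 0.04009 = 0.06060 L, so [C6H5COO-] = 0.007000/0.06060 = 0.1155 M.
Kb = Kw/Ka = 1.0e-14 / 6.3 x 10^-5 = 1.59e-10.
[OH^-] = sqrt(Kb x [C6H5COO-]) = sqrt(1.59e-10 x 0.1155) = 4.28e-6 M.
pOH = 5.37, so pH = 14.00 - 5.37 = 8.63.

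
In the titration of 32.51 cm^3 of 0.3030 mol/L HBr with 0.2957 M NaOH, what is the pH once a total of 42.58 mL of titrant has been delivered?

n(acid) = 0.3030 x 0.03251 = 0.009851 mol; n(NaOH) added = 0.2957 x 0.04258 = 0.01259 mol.
Base is in excess by 0.01259 - 0.009851 = 0.002740 mol in a total volume of 0.07509 L.
[OH^-] = 0.002740/0.07509 = 0.03649 M, so pOH = 1.44 and pH = 14.00 - 1.44 = 12.56.

12.56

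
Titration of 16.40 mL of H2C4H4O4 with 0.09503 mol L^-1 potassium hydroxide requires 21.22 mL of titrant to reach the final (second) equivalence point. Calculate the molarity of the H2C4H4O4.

0.0615 M

n(KOH) = 0.09503 x 0.02122 = 0.002017 mol.
At the final (second) equivalence point, 2 mol OH^- react per mol H2C4H4O4, so n(H2C4H4O4) = 0.002017 / 2 = 0.001008 mol.
[H2C4H4O4] = 0.001008 / 0.01640 L = 0.0615 M.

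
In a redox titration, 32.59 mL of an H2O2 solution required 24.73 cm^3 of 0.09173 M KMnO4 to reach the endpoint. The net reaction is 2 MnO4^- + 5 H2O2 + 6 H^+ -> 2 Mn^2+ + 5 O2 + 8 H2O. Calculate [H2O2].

n(KMnO4) = 0.09173 x 0.02473 = 0.002268 mol.
From the balanced equation, 2 mol KMnO4 reacts with 5 mol H2O2, so n(H2O2) = 0.002268 x 5/2 = 0.005671 mol.
[H2O2] = 0.005671 / 0.03259 L = 0.174 M.

0.174 M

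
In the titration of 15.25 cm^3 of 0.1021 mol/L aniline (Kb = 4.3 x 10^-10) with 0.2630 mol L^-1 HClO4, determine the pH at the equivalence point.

n(C6H5NH2) = 0.1021 x 0.01525 = 0.001557 mol; V(HClO4) at equivalence = 0.001557/0.2630 = 0.005920 L.
At equivalence the base is fully converted to C6H5NH3+; total volume = 0.02117 L, so [C6H5NH3+] = 0.001557/0.02117 = 0.07355 M.
Ka(C6H5NH3+) = Kw/Kb = 1.0e-14 / 4.3 x 10^-10 = 2.33e-5.
[H^+] = sqrt(Ka x [C6H5NH3+]) = sqrt(2.33e-5 x 0.07355) = 0.00131 M.
pH = -log(0.00131) = 2.88.

2.88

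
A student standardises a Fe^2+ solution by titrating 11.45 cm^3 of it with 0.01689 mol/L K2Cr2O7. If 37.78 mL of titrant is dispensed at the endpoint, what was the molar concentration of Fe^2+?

0.334 M

n(K2Cr2O7) = 0.01689 x 0.03778 = 0.0006381 mol.
From the balanced equation, 1 mol K2Cr2O7 reacts with 6 mol Fe^2+, so n(Fe^2+) = 0.0006381 x 6/1 = 0.003829 mol.
[Fe^2+] = 0.003829 / 0.01145 L = 0.334 M.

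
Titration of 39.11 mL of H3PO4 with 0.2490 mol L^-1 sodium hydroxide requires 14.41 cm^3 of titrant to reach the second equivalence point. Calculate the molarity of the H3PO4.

0.0459 M

n(NaOH) = 0.2490 x 0.01441 = 0.003588 mol.
At the second equivalence point, 2 mol OH^- react per mol H3PO4, so n(H3PO4) = 0.003588 / 2 = 0.001794 mol.
[H3PO4] = 0.001794 / 0.03911 L = 0.0459 M.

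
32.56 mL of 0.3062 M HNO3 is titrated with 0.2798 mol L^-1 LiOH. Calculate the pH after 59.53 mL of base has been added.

n(acid) = 0.3062 x 0.03256 = 0.009970 mol; n(LiOH) added = 0.2798 x 0.05953 = 0.01666 mol.
Base is in excess by 0.01666 - 0.009970 = 0.006687 mol in a total volume of 0.09209 L.
[OH^-] = 0.006687/0.09209 = 0.07261 M, so pOH = 1.14 and pH = 14.00 - 1.14 = 12.86.

12.86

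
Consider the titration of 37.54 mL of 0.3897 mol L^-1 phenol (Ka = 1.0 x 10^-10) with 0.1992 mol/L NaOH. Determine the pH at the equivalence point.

n(C6H5OH) = 0.3897 x 0.03754 = 0.01463 mol; V(NaOH) at equivalence = 0.01463/0.1992 = 0.07344 L.
At equivalence all the acid is converted to C6H5O-; total volume = 0.03754 + 0.07344 = 0.1110 L, so [C6H5O-] = 0.01463/0.1110 = 0.1318 M.
Kb = Kw/Ka = 1.0e-14 / 1.0 x 10^-10 = 0.000100.
[OH^-] = sqrt(Kb x [C6H5O-]) = sqrt(0.000100 x 0.1318) = 0.00363 M.
pOH = 2.44, so pH = 14.00 - 2.44 = 11.56.

11.56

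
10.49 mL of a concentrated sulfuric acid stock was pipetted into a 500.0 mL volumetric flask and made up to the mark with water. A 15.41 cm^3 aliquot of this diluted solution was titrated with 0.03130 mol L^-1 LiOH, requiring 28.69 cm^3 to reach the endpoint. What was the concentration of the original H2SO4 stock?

1.39 M

n(LiOH) = 0.03130 x 0.02869 = 0.0008980 mol.
n(H2SO4) in the aliquot = 0.0008980 x 1/2 = 0.0004490 mol.
[diluted H2SO4] = 0.0004490 / 0.01541 = 0.02914 M.
Dilution factor = 500.0/10.49 = 47.66, so [stock] = 0.02914 x 47.66 = 1.39 M.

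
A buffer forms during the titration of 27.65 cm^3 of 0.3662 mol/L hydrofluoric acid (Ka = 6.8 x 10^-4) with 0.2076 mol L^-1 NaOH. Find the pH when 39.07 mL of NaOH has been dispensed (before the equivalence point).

Initial n(HF) = 0.3662 x 0.02765 = 0.01013 mol.
n(NaOH) added = 0.2076 x 0.03907 = 0.008111 mol, converting that many moles of HF to F-.
Remaining n(HF) = 0.002014 mol; n(F-) = 0.008111 mol.
By Henderson-Hasselbalch, pH = pKa + log([A^-]/[HA]) = 3.17 + log(0.008111/0.002014) = 3.17 + (+0.60) = 3.77.

3.77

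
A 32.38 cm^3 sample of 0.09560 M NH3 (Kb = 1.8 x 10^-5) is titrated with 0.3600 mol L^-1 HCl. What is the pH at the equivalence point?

5.19

n(NH3) = 0.09560 x 0.03238 = 0.003096 mol; V(HCl) at equivalence = 0.003096/0.3600 = 0.008599 L.
At equivalence the base is fully converted to NH4+; total volume = 0.04098 L, so [NH4+] = 0.003096/0.04098 = 0.07554 M.
Ka(NH4+) = Kw/Kb = 1.0e-14 / 1.8 x 10^-5 = 5.56e-10.
[H^+] = sqrt(Ka x [NH4+]) = sqrt(5.56e-10 x 0.07554) = 6.48e-6 M.
pH = -log(6.48e-6) = 5.19.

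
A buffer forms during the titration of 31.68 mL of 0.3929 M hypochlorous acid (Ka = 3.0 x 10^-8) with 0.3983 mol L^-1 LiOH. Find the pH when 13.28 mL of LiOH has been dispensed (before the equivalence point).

7.39

Initial n(HClO) = 0.3929 x 0.03168 = 0.01245 mol.
n(LiOH) added = 0.3983 x 0.01328 = 0.005289 mol, converting that many moles of HClO to ClO-.
Remaining n(HClO) = 0.007158 mol; n(ClO-) = 0.005289 mol.
By Henderson-Hasselbalch, pH = pKa + log([A^-]/[HA]) = 7.52 + log(0.005289/0.007158) = 7.52 + (-0.13) = 7.39.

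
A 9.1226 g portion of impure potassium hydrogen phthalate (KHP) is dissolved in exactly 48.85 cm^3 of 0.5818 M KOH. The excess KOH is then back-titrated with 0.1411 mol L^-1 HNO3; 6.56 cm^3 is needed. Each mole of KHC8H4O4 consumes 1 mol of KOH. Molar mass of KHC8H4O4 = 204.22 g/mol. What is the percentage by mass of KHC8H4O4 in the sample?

Total n(KOH) added = 0.5818 x 0.04885 = 0.02842 mol.
n(HNO3) used = 0.1411 x 0.006560 = 0.0009256 mol, which equals the excess n(KOH).
So n(KOH) consumed by the sample = 0.02842 - 0.0009256 = 0.02750 mol.
n(KHC8H4O4) = 0.02750 / 1 = 0.02750 mol.
mass KHC8H4O4 = 0.02750 x 204.22 = 5.615 g, so %KHC8H4O4 = 5.615/9.1226 x 100 = 61.6%.

61.6%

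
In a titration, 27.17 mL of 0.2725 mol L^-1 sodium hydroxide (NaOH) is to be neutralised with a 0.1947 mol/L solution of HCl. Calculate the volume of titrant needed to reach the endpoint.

n(NaOH) = 0.2725 mol/L x 0.02717 L = 0.007404 mol.
At equivalence n(HCl) = n(NaOH) = 0.007404 mol.
V(HCl) = 0.007404 / 0.1947 = 0.03803 L = 38.0 mL.

38.0 mL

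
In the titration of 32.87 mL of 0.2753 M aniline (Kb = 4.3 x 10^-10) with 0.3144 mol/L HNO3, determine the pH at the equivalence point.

n(C6H5NH2) = 0.2753 x 0.03287 = 0.009049 mol; V(HNO3) at equivalence = 0.009049/0.3144 = 0.02878 L.
At equivalence the base is fully converted to C6H5NH3+; total volume = 0.06165 L, so [C6H5NH3+] = 0.009049/0.06165 = 0.1468 M.
Ka(C6H5NH3+) = Kw/Kb = 1.0e-14 / 4.3 x 10^-10 = 2.33e-5.
[H^+] = sqrt(Ka x [C6H5NH3+]) = sqrt(2.33e-5 x 0.1468) = 0.00185 M.
pH = -log(0.00185) = 2.73.

2.73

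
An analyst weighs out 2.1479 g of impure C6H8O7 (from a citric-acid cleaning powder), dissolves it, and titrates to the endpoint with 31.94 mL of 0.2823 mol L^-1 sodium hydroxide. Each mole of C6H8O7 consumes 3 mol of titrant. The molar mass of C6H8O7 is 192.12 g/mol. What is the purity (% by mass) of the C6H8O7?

n(NaOH) = 0.2823 x 0.03194 = 0.009017 mol.
n(C6H8O7) = 0.009017 / 3 = 0.003006 mol.
mass of C6H8O7 = 0.003006 x 192.12 = 0.5774 g.
% purity = 0.5774 / 2.1479 x 100 = 26.9%.

26.9%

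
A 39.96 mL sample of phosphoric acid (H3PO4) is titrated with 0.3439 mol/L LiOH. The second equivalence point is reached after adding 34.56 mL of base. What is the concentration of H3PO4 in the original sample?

0.149 M

n(LiOH) = 0.3439 x 0.03456 = 0.01189 mol.
At the second equivalence point, 2 mol OH^- react per mol H3PO4, so n(H3PO4) = 0.01189 / 2 = 0.005943 mol.
[H3PO4] = 0.005943 / 0.03996 L = 0.149 M.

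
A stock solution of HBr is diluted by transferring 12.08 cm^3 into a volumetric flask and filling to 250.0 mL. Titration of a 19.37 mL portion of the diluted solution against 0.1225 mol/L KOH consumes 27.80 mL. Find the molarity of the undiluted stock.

n(KOH) = 0.1225 x 0.02780 = 0.003406 mol.
n(HBr) in the aliquot = 0.003406 mol.
[diluted HBr] = 0.003406 / 0.01937 = 0.1758 M.
Dilution factor = 250.0/12.08 = 20.70, so [stock] = 0.1758 x 20.70 = 3.64 M.

3.64 M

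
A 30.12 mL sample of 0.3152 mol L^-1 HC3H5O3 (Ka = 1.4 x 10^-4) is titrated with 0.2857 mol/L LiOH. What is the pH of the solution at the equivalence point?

n(HC3H5O3) = 0.3152 x 0.03012 = 0.009494 mol; V(LiOH) at equivalence = 0.009494/0.2857 = 0.03323 L.
At equivalence all the acid is converted to C3H5O3-; total volume = 0.03012 + 0.03323 = 0.06335 L, so [C3H5O3-] = 0.009494/0.06335 = 0.1499 M.
Kb = Kw/Ka = 1.0e-14 / 1.4 x 10^-4 = 7.14e-11.
[OH^-] = sqrt(Kb x [C3H5O3-]) = sqrt(7.14e-11 x 0.1499) = 3.27e-6 M.
pOH = 5.49, so pH = 14.00 - 5.49 = 8.51.

8.51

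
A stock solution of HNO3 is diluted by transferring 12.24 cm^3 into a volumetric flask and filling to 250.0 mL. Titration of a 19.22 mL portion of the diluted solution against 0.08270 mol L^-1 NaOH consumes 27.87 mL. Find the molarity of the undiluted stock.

n(NaOH) = 0.08270 x 0.02787 = 0.002305 mol.
n(HNO3) in the aliquot = 0.002305 mol.
[diluted HNO3] = 0.002305 / 0.01922 = 0.1199 M.
Dilution factor = 250.0/12.24 = 20.42, so [stock] = 0.1199 x 20.42 = 2.45 M.

2.45 M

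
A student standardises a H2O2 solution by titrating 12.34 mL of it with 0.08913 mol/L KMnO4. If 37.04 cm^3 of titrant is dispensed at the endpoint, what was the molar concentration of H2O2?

0.669 M

n(KMnO4) = 0.08913 x 0.03704 = 0.003301 mol.
From the balanced equation, 2 mol KMnO4 reacts with 5 mol H2O2, so n(H2O2) = 0.003301 x 5/2 = 0.008253 mol.
[H2O2] = 0.008253 / 0.01234 L = 0.669 M.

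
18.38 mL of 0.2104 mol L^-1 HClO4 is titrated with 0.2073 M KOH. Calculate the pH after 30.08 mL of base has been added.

n(acid) = 0.2104 x 0.01838 = 0.003867 mol; n(KOH) added = 0.2073 x 0.03008 = 0.006236 mol.
Base is in excess by 0.006236 - 0.003867 = 0.002368 mol in a total volume of 0.04846 L.
[OH^-] = 0.002368/0.04846 = 0.04887 M, so pOH = 1.31 and pH = 14.00 - 1.31 = 12.69.

12.69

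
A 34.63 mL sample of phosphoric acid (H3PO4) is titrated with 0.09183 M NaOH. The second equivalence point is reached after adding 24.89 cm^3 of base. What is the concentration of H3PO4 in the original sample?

0.0330 M

n(NaOH) = 0.09183 x 0.02489 = 0.002286 mol.
At the second equivalence point, 2 mol OH^- react per mol H3PO4, so n(H3PO4) = 0.002286 / 2 = 0.001143 mol.
[H3PO4] = 0.001143 / 0.03463 L = 0.0330 M.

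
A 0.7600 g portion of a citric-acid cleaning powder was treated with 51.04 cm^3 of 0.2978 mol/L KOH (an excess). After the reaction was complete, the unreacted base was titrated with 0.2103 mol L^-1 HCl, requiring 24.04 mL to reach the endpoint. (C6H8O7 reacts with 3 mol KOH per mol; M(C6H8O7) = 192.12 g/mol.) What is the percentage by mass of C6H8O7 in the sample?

Total n(KOH) added = 0.2978 x 0.05104 = 0.01520 mol.
n(HCl) used = 0.2103 x 0.02404 = 0.005056 mol, which equals the excess n(KOH).
So n(KOH) consumed by the sample = 0.01520 - 0.005056 = 0.01014 mol.
n(C6H8O7) = 0.01014 / 3 = 0.003381 mol.
mass C6H8O7 = 0.003381 x 192.12 = 0.6496 g, so %C6H8O7 = 0.6496/0.7600 x 100 = 85.5%.

85.5%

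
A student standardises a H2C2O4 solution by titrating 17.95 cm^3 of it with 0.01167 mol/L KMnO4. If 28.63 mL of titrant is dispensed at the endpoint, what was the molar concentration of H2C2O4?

0.0465 M

n(KMnO4) = 0.01167 x 0.02863 = 0.0003341 mol.
From the balanced equation, 2 mol KMnO4 reacts with 5 mol H2C2O4, so n(H2C2O4) = 0.0003341 x 5/2 = 0.0008353 mol.
[H2C2O4] = 0.0008353 / 0.01795 L = 0.0465 M.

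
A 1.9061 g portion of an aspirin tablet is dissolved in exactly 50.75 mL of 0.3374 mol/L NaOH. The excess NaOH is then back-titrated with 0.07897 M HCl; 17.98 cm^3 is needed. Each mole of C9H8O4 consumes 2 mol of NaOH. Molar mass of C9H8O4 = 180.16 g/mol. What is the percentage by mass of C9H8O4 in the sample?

Total n(NaOH) added = 0.3374 x 0.05075 = 0.01712 mol.
n(HCl) used = 0.07897 x 0.01798 = 0.001420 mol, which equals the excess n(NaOH).
So n(NaOH) consumed by the sample = 0.01712 - 0.001420 = 0.01570 mol.
n(C9H8O4) = 0.01570 / 2 = 0.007852 mol.
mass C9H8O4 = 0.007852 x 180.16 = 1.415 g, so %C9H8O4 = 1.415/1.9061 x 100 = 74.2%.

74.2%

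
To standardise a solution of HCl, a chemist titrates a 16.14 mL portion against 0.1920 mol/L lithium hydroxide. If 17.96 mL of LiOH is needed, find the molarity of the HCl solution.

0.214 M

n(LiOH) delivered = 0.1920 x 0.01796 = 0.003448 mol.
For a 1:1 reaction, n(HCl) = 0.003448 mol.
[HCl] = 0.003448 mol / 0.01614 L = 0.214 M.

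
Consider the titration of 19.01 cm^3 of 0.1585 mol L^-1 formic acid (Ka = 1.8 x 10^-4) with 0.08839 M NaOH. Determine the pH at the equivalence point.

8.25

n(HCOOH) = 0.1585 x 0.01901 = 0.003013 mol; V(NaOH) at equivalence = 0.003013/0.08839 = 0.03409 L.
At equivalence all the acid is converted to HCOO-; total volume = 0.01901 + 0.03409 = 0.05310 L, so [HCOO-] = 0.003013/0.05310 = 0.05675 M.
Kb = Kw/Ka = 1.0e-14 / 1.8 x 10^-4 = 5.56e-11.
[OH^-] = sqrt(Kb x [HCOO-]) = sqrt(5.56e-11 x 0.05675) = 1.78e-6 M.
pOH = 5.75, so pH = 14.00 - 5.75 = 8.25.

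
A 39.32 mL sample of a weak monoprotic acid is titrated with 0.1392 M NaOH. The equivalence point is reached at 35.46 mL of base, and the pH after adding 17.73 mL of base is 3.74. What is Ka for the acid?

1.8 x 10^-4

17.73 mL is half of the equivalence volume, so this is the half-equivalence point where [HA] = [A^-].
At half-equivalence pH = pKa, so pKa = 3.74.
Ka = 10^(-3.74) = 1.8 x 10^-4.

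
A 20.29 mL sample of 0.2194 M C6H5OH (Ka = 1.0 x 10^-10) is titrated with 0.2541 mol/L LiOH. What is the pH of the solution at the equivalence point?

n(C6H5OH) = 0.2194 x 0.02029 = 0.004452 mol; V(LiOH) at equivalence = 0.004452/0.2541 = 0.01752 L.
At equivalence all the acid is converted to C6H5O-; total volume = 0.02029 + 0.01752 = 0.03781 L, so [C6H5O-] = 0.004452/0.03781 = 0.1177 M.
Kb = Kw/Ka = 1.0e-14 / 1.0 x 10^-10 = 0.000100.
[OH^-] = sqrt(Kb x [C6H5O-]) = sqrt(0.000100 x 0.1177) = 0.00343 M.
pOH = 2.46, so pH = 14.00 - 2.46 = 11.54.

11.54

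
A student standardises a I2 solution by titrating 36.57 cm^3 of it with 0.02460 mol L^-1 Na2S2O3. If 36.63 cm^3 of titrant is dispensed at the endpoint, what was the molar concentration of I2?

n(Na2S2O3) = 0.02460 x 0.03663 = 0.0009011 mol.
From the balanced equation, 2 mol Na2S2O3 reacts with 1 mol I2, so n(I2) = 0.0009011 x 1/2 = 0.0004505 mol.
[I2] = 0.0004505 / 0.03657 L = 0.0123 M.

0.0123 M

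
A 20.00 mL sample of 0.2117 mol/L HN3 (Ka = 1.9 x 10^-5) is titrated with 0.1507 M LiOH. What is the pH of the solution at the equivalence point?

8.83

n(HN3) = 0.2117 x 0.02000 = 0.004234 mol; V(LiOH) at equivalence = 0.004234/0.1507 = 0.02810 L.
At equivalence all the acid is converted to N3-; total volume = 0.02000 + 0.02810 = 0.04810 L, so [N3-] = 0.004234/0.04810 = 0.08803 M.
Kb = Kw/Ka = 1.0e-14 / 1.9 x 10^-5 = 5.26e-10.
[OH^-] = sqrt(Kb x [N3-]) = sqrt(5.26e-10 x 0.08803) = 6.81e-6 M.
pOH = 5.17, so pH = 14.00 - 5.17 = 8.83.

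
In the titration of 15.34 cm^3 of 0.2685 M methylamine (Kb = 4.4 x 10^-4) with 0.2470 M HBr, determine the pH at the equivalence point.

n(CH3NH2) = 0.2685 x 0.01534 = 0.004119 mol; V(HBr) at equivalence = 0.004119/0.2470 = 0.01668 L.
At equivalence the base is fully converted to CH3NH3+; total volume = 0.03202 L, so [CH3NH3+] = 0.004119/0.03202 = 0.1287 M.
Ka(CH3NH3+) = Kw/Kb = 1.0e-14 / 4.4 x 10^-4 = 2.27e-11.
[H^+] = sqrt(Ka x [CH3NH3+]) = sqrt(2.27e-11 x 0.1287) = 1.71e-6 M.
pH = -log(1.71e-6) = 5.77.

5.77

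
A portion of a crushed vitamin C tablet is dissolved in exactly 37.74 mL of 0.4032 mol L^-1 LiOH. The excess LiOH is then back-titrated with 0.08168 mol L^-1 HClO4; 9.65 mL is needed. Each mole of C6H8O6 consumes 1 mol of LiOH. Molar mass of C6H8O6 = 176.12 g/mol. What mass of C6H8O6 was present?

2.54 g

Total n(LiOH) added = 0.4032 x 0.03774 = 0.01522 mol.
n(HClO4) used = 0.08168 x 0.009650 = 0.0007882 mol, which equals the excess n(LiOH).
So n(LiOH) consumed by the sample = 0.01522 - 0.0007882 = 0.01443 mol.
n(C6H8O6) = 0.01443 / 1 = 0.01443 mol.
mass = 0.01443 mol x 176.12 g/mol = 2.54 g.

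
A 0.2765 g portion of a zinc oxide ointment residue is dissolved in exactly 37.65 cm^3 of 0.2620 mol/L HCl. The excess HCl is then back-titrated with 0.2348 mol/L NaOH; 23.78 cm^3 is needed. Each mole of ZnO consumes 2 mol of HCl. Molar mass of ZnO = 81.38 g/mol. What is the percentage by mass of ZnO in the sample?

Total n(HCl) added = 0.2620 x 0.03765 = 0.009864 mol.
n(NaOH) used = 0.2348 x 0.02378 = 0.005584 mol, which equals the excess n(HCl).
So n(HCl) consumed by the sample = 0.009864 - 0.005584 = 0.004281 mol.
n(ZnO) = 0.004281 / 2 = 0.002140 mol.
mass ZnO = 0.002140 x 81.38 = 0.1742 g, so %ZnO = 0.1742/0.2765 x 100 = 63.0%.

63.0%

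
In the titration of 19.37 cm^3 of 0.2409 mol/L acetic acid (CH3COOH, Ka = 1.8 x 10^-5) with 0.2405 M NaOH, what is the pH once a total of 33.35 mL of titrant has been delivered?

12.80

n(acid) = 0.2409 x 0.01937 = 0.004666 mol; n(NaOH) added = 0.2405 x 0.03335 = 0.008021 mol.
Base is in excess by 0.008021 - 0.004666 = 0.003354 mol in a total volume of 0.05272 L.
[OH^-] = 0.003354/0.05272 = 0.06363 M, so pOH = 1.20 and pH = 14.00 - 1.20 = 12.80.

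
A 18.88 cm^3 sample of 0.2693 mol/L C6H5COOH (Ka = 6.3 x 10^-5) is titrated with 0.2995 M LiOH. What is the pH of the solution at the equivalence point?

8.68

n(C6H5COOH) = 0.2693 x 0.01888 = 0.005084 mol; V(LiOH) at equivalence = 0.005084/0.2995 = 0.01698 L.
At equivalence all the acid is converted to C6H5COO-; total volume = 0.01888 + 0.01698 = 0.03586 L, so [C6H5COO-] = 0.005084/0.03586 = 0.1418 M.
Kb = Kw/Ka = 1.0e-14 / 6.3 x 10^-5 = 1.59e-10.
[OH^-] = sqrt(Kb x [C6H5COO-]) = sqrt(1.59e-10 x 0.1418) = 4.74e-6 M.
pOH = 5.32, so pH = 14.00 - 5.32 = 8.68.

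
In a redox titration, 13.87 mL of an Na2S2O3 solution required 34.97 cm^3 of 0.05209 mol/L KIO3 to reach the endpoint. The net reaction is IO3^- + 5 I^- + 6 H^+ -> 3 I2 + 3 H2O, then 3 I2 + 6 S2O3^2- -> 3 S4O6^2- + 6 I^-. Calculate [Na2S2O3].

n(KIO3) = 0.05209 x 0.03497 = 0.001822 mol.
From the balanced equation, 1 mol KIO3 reacts with 6 mol Na2S2O3, so n(Na2S2O3) = 0.001822 x 6/1 = 0.01093 mol.
[Na2S2O3] = 0.01093 / 0.01387 L = 0.788 M.

0.788 M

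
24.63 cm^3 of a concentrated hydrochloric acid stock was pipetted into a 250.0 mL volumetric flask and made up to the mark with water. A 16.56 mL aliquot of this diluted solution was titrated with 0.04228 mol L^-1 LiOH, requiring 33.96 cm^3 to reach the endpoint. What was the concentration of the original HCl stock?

n(LiOH) = 0.04228 x 0.03396 = 0.001436 mol.
n(HCl) in the aliquot = 0.001436 mol.
[diluted HCl] = 0.001436 / 0.01656 = 0.08670 M.
Dilution factor = 250.0/24.63 = 10.15, so [stock] = 0.08670 x 10.15 = 0.880 M.

0.880 M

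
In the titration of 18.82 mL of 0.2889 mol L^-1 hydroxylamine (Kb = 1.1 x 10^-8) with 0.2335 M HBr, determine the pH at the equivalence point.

3.47

n(NH2OH) = 0.2889 x 0.01882 = 0.005437 mol; V(HBr) at equivalence = 0.005437/0.2335 = 0.02329 L.
At equivalence the base is fully converted to NH3OH+; total volume = 0.04211 L, so [NH3OH+] = 0.005437/0.04211 = 0.1291 M.
Ka(NH3OH+) = Kw/Kb = 1.0e-14 / 1.1 x 10^-8 = 9.09e-7.
[H^+] = sqrt(Ka x [NH3OH+]) = sqrt(9.09e-7 x 0.1291) = 0.000343 M.
pH = -log(0.000343) = 3.47.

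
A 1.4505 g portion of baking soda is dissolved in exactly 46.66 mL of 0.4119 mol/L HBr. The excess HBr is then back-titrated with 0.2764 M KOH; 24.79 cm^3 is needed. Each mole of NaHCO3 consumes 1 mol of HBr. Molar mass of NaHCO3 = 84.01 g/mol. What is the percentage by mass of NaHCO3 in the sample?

Total n(HBr) added = 0.4119 x 0.04666 = 0.01922 mol.
n(KOH) used = 0.2764 x 0.02479 = 0.006852 mol, which equals the excess n(HBr).
So n(HBr) consumed by the sample = 0.01922 - 0.006852 = 0.01237 mol.
n(NaHCO3) = 0.01237 / 1 = 0.01237 mol.
mass NaHCO3 = 0.01237 x 84.01 = 1.039 g, so %NaHCO3 = 1.039/1.4505 x 100 = 71.6%.

71.6%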